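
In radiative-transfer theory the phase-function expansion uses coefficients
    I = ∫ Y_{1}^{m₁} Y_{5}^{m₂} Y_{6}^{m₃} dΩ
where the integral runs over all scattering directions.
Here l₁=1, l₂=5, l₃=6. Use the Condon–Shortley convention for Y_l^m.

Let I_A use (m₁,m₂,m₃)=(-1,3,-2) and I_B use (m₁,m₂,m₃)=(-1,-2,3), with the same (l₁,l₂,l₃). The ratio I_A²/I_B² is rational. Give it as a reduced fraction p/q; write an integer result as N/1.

1/6

Shared (l₁,l₂,l₃)=(1,5,6): N and (l;000)² cancel in I_A²/I_B².
A: Δ = 0!·2!·10!/13! = 1/858; Racah Σ t=0..0: t=0:+1/161280 = 1/161280; ⇒ 3j(1 5 6; -1 3 -2)² = 1/143, sgn +1
B: Δ = 0!·2!·10!/13! = 1/858; Racah Σ t=0..0: t=0:+1/60480 = 1/60480; ⇒ 3j(1 5 6; -1 -2 3)² = 6/143, sgn -1
I_A²/I_B² = (1/143)/(6/143) = 1/6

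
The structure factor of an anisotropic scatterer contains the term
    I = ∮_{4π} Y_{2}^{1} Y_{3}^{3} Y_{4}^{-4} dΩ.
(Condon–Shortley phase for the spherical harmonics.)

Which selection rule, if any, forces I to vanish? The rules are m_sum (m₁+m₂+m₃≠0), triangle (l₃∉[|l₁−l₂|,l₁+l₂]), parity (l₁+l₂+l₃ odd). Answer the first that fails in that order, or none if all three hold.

parity

Σmᵢ = 0  ✓
l₃∈[|l₁−l₂|,l₁+l₂]=[1,5], have l₃=4  ✓
Σlᵢ = 9 ⇒ odd  ✗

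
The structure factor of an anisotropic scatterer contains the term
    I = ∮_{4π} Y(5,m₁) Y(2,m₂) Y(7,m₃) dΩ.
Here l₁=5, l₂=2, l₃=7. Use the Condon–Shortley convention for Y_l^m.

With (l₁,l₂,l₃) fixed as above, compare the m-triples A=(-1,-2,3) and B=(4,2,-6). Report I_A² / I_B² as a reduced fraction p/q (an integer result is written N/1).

Same 5,2,7: normalisation and zero-m 3j drop out of the ratio.
A: Δ: 0! 10! 4! / 15! → 1/15015; sum: t=0:+1/414720 = 1/414720; 3j²(5 2 7; -1 -2 3) = Δ·Π!·Σ² = 2/143  (sign +1)
B: Δ: 0! 10! 4! / 15! → 1/15015; sum: t=0:+1/8709120 = 1/8709120; 3j²(5 2 7; 4 2 -6) = Δ·Π!·Σ² = 1/21  (sign -1)
I_A²/I_B² = (2/143)/(1/21) = 42/143

42/143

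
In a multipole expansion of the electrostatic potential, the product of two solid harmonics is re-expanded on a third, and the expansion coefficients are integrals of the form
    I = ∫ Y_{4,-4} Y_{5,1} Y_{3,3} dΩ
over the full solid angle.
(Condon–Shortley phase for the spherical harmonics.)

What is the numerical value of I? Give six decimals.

0.050679

m-sum 0 ✓  L=12 even ✓  1≤3≤9 ✓
Π(2lᵢ+1) = 9×11×7 = 693
triangle coeff Δ(4,5,3) = 1/180180
Σ_t [2,4]: t=2:+1/576 t=3:−1/144 t=4:+1/576 = -1/288
(3j)²=20/1001 [(4 5 3; 0 0 0)], sign=+1
Σ_t [6,6]: t=6:+1/34560 = 1/34560
(3j)²=1/429 [(4 5 3; -4 1 3)], sign=+1
⇒ 4πI² = 60/1859
I = (+1)√(60/1859/(4π)) = 0.05067935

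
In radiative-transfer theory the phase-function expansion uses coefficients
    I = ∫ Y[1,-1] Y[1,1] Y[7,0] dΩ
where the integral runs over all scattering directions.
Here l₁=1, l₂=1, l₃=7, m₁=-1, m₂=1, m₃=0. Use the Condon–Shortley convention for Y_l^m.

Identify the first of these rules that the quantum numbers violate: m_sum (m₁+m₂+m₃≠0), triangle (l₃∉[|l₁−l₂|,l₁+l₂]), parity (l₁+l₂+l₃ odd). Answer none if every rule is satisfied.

triangle

azimuthal sum: -1 + 1 + 0 = 0  ✓
0 ≤ 7 ≤ 2 (triangle on l)  ✗
L = 1 + 1 + 7 = 9 (odd)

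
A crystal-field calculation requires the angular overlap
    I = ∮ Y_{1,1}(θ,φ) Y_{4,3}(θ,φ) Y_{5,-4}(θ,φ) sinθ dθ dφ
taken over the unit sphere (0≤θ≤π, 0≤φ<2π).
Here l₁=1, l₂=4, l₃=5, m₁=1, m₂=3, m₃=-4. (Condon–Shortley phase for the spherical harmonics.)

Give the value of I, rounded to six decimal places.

0.294638

Checks pass: Σm=0; 10 even; l₃=5∈[3,5].
(2·1+1)(2·4+1)(2·5+1) = 297
Δ: 0! 2! 8! / 11! → 1/495
sum: t=0:+1/576 = 1/576
3j²(1 4 5; 0 0 0) = Δ·Π!·Σ² = 5/99  (sign -1)
sum: t=0:+1/10080 = 1/10080
3j²(1 4 5; 1 3 -4) = Δ·Π!·Σ² = 4/55  (sign -1)
combine: 4πI² = 297·5/99·4/55 = 12/11
take √, sign +1: I = 0.29463840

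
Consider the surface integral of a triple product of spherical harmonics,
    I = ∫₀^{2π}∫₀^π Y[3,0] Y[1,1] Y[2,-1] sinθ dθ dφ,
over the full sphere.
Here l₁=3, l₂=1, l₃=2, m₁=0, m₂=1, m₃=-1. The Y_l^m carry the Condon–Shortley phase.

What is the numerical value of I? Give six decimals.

Checks pass: Σm=0; 6 even; l₃=2∈[2,4].
(2·3+1)(2·1+1)(2·2+1) = 105
Δ: 2! 4! 0! / 7! → 1/105
sum: t=1:−1/4 = -1/4
3j²(3 1 2; 0 0 0) = Δ·Π!·Σ² = 3/35  (sign -1)
sum: t=2:+1/12 = 1/12
3j²(3 1 2; 0 1 -1) = Δ·Π!·Σ² = 1/35  (sign -1)
combine: 4πI² = 105·3/35·1/35 = 9/35
take √, sign +1: I = 0.14304817

0.143048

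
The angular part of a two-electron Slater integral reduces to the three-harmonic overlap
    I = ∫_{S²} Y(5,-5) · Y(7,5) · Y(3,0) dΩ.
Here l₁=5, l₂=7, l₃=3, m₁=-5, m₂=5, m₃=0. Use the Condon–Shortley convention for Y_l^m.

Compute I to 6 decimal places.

0.000000

L=15 odd ⇒ parity kills the (l;000) factor ⇒ I = 0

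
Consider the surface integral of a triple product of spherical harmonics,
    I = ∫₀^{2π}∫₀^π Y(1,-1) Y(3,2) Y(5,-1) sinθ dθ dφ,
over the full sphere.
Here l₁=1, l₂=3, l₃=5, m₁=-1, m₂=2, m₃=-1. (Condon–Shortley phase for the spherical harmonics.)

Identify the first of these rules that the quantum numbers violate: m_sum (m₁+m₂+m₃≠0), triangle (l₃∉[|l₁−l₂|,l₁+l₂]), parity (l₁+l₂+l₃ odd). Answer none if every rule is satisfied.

azimuthal sum: -1 + 2 − 1 = 0  ✓
2 ≤ 5 ≤ 4 (triangle on l)  ✗
L = 1 + 3 + 5 = 9 (odd)

triangle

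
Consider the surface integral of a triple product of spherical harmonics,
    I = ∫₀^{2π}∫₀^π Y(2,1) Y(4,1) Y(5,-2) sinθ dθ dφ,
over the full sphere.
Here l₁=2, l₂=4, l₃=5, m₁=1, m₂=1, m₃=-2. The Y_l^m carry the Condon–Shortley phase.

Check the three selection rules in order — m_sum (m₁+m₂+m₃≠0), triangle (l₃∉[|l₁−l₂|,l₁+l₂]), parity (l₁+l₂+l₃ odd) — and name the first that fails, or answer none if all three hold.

azimuthal sum: 1 + 1 − 2 = 0  ✓
2 ≤ 5 ≤ 6 (triangle on l)  ✓
L = 2 + 4 + 5 = 11 (odd)  ✗

parity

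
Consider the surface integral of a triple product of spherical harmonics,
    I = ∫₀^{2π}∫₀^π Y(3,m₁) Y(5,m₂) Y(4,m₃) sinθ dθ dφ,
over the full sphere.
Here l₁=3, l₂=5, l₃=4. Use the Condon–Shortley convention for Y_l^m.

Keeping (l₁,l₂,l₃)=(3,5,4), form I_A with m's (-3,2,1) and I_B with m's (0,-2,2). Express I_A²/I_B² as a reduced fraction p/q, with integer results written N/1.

l's match ⇒ only the (l;m) 3-j factors differ between A and B.
A: triangle coeff Δ(3,5,4) = 1/180180; Σ_t [4,4]: t=4:+1/1728 = 1/1728; (3j)²=25/858 [(3 5 4; -3 2 1)], sign=-1
B: triangle coeff Δ(3,5,4) = 1/180180; Σ_t [1,3]: t=1:−1/576 t=2:+1/480 t=3:−1/8640 = 1/4320; (3j)²=1/2145 [(3 5 4; 0 -2 2)], sign=+1
I_A²/I_B² = (25/858)/(1/2145) = 125/2

125/2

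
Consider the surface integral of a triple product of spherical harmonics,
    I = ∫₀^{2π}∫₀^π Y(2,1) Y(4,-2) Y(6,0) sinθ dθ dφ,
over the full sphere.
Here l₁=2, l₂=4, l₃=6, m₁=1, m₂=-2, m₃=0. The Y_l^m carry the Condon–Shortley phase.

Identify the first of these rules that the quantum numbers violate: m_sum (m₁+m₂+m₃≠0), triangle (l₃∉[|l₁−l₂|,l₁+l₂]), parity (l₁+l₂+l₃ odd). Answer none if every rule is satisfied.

m₁+m₂+m₃ = 1 − 2 + 0 = -1  ✗
triangle: |2−4|=2 ≤ l₃=6 ≤ 2+4=6
parity: l₁+l₂+l₃ = 12 is even

m_sum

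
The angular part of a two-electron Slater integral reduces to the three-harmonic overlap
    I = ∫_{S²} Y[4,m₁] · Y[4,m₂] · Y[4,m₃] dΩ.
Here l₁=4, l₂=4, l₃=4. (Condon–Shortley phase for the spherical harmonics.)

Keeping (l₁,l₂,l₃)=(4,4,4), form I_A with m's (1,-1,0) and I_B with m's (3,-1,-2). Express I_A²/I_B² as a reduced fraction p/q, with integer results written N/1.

Shared (l₁,l₂,l₃)=(4,4,4): N and (l;000)² cancel in I_A²/I_B².
A: Δ = 4!·4!·4!/13! = 1/450450; Racah Σ t=0..3: t=0:+1/864 t=1:−1/96 t=2:+1/144 t=3:−1/3456 = -1/384; ⇒ 3j(4 4 4; 1 -1 0)² = 9/2002, sgn -1
B: Δ = 4!·4!·4!/13! = 1/450450; Racah Σ t=0..1: t=0:+1/864 t=1:−1/576 = -1/1728; ⇒ 3j(4 4 4; 3 -1 -2)² = 5/1287, sgn -1
I_A²/I_B² = (9/2002)/(5/1287) = 81/70

81/70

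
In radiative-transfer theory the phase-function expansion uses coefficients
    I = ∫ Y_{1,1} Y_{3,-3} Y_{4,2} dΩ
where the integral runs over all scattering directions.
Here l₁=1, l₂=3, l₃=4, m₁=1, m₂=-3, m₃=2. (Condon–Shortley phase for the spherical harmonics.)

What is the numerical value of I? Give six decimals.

0.061558

Checks pass: Σm=0; 8 even; l₃=4∈[2,4].
(2·1+1)(2·3+1)(2·4+1) = 189
Δ: 0! 2! 6! / 9! → 1/252
sum: t=0:+1/36 = 1/36
3j²(1 3 4; 0 0 0) = Δ·Π!·Σ² = 4/63  (sign +1)
sum: t=0:+1/1440 = 1/1440
3j²(1 3 4; 1 -3 2) = Δ·Π!·Σ² = 1/252  (sign +1)
combine: 4πI² = 189·4/63·1/252 = 1/21
take √, sign +1: I = 0.06155813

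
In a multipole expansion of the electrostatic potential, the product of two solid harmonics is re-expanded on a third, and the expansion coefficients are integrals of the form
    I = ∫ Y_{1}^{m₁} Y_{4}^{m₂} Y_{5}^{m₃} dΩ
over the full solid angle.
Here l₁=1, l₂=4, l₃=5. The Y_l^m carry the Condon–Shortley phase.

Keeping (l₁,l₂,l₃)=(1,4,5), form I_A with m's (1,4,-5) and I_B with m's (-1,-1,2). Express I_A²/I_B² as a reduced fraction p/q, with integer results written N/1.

Shared (l₁,l₂,l₃)=(1,4,5): N and (l;000)² cancel in I_A²/I_B².
A: Δ = 0!·2!·8!/11! = 1/495; Racah Σ t=0..0: t=0:+1/80640 = 1/80640; ⇒ 3j(1 4 5; 1 4 -5)² = 1/11, sgn +1
B: Δ = 0!·2!·8!/11! = 1/495; Racah Σ t=0..0: t=0:+1/1440 = 1/1440; ⇒ 3j(1 4 5; -1 -1 2)² = 7/165, sgn -1
I_A²/I_B² = (1/11)/(7/165) = 15/7

15/7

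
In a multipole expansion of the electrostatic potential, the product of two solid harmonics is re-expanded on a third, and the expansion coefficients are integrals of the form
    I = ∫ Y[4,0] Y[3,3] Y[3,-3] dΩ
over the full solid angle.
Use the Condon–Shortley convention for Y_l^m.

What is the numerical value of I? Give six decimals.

-0.076935

Checks pass: Σm=0; 10 even; l₃=3∈[1,7].
(2·4+1)(2·3+1)(2·3+1) = 441
Δ: 4! 4! 2! / 11! → 1/34650
sum: t=1:−1/72 t=2:+1/16 t=3:−1/72 = 5/144
3j²(4 3 3; 0 0 0) = Δ·Π!·Σ² = 2/77  (sign -1)
sum: t=4:+1/1152 = 1/1152
3j²(4 3 3; 0 3 -3) = Δ·Π!·Σ² = 1/154  (sign +1)
combine: 4πI² = 441·2/77·1/154 = 9/121
take √, sign -1: I = -0.07693494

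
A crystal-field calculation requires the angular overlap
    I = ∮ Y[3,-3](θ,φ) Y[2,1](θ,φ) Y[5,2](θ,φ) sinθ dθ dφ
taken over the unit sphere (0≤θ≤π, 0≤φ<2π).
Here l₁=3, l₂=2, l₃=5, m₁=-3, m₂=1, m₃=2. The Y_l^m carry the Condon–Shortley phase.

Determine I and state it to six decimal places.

0.063396

Checks pass: Σm=0; 10 even; l₃=5∈[1,5].
(2·3+1)(2·2+1)(2·5+1) = 385
Δ: 0! 6! 4! / 11! → 1/2310
sum: t=0:+1/144 = 1/144
3j²(3 2 5; 0 0 0) = Δ·Π!·Σ² = 10/231  (sign -1)
sum: t=0:+1/4320 = 1/4320
3j²(3 2 5; -3 1 2) = Δ·Π!·Σ² = 1/330  (sign -1)
combine: 4πI² = 385·10/231·1/330 = 5/99
take √, sign +1: I = 0.06339609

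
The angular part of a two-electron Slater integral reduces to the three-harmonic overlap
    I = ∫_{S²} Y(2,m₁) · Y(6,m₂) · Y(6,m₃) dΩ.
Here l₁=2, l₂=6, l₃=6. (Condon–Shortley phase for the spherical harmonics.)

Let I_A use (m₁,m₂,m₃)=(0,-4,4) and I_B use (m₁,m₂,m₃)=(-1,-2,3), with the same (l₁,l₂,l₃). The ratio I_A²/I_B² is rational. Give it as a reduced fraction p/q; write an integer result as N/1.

2/75

Same 2,6,6: normalisation and zero-m 3j drop out of the ratio.
A: Δ: 2! 2! 10! / 15! → 1/90090; sum: t=0:+1/322560 t=1:−1/362880 t=2:+1/14515200 = 1/2419200; 3j²(2 6 6; 0 -4 4) = Δ·Π!·Σ² = 2/5005  (sign +1)
B: Δ: 2! 2! 10! / 15! → 1/90090; sum: t=1:−1/60480 t=2:+1/161280 = -1/96768; 3j²(2 6 6; -1 -2 3) = Δ·Π!·Σ² = 15/1001  (sign +1)
I_A²/I_B² = (2/5005)/(15/1001) = 2/75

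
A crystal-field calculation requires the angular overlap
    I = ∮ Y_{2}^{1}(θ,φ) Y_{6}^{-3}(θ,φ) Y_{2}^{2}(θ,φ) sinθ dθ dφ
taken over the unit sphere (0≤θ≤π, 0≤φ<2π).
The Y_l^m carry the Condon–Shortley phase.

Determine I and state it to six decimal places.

triangle: need 4≤l₃≤8, have 2; I=0

0.000000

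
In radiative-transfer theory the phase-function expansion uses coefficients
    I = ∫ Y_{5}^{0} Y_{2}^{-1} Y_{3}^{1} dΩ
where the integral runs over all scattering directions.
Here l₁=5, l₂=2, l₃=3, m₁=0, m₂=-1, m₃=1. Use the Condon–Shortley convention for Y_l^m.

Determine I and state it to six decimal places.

0.169433

Rules hold: Σm=0, L=10 even, 3≤3≤7.
N = 11·5·7 = 385
Δ = 4!·6!·0!/11! = 1/2310
Racah Σ t=2..2: t=2:+1/144 = 1/144
⇒ 3j(5 2 3; 0 0 0)² = 10/231, sgn -1
Racah Σ t=1..1: t=1:−1/288 = -1/288
⇒ 3j(5 2 3; 0 -1 1)² = 5/231, sgn -1
4πI² = N·(3j₀)²·(3jₘ)² = 250/693
I = +1·√(0.36075/4π) = 0.16943318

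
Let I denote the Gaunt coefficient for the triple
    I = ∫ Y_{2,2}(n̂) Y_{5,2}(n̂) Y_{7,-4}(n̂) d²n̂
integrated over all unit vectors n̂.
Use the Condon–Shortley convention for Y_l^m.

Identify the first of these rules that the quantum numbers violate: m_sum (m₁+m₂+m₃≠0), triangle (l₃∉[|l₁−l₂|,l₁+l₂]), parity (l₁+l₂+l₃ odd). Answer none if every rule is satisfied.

none

Σmᵢ = 0  ✓
l₃∈[|l₁−l₂|,l₁+l₂]=[3,7], have l₃=7  ✓
Σlᵢ = 14 ⇒ even  ✓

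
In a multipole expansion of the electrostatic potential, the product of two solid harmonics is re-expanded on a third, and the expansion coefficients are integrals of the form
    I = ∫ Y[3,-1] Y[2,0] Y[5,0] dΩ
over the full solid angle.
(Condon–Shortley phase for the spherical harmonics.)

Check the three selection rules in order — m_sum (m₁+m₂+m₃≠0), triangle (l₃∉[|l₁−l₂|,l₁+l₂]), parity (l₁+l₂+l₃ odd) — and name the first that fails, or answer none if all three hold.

m_sum

m₁+m₂+m₃ = -1 + 0 + 0 = -1  ✗
triangle: |3−2|=1 ≤ l₃=5 ≤ 3+2=5
parity: l₁+l₂+l₃ = 10 is even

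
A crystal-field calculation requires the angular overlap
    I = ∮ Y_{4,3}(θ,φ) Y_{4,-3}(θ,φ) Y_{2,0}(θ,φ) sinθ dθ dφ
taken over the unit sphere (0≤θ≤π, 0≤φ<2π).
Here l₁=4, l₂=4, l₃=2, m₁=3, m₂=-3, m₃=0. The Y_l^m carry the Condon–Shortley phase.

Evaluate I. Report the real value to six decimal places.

Rules hold: Σm=0, L=10 even, 0≤2≤8.
N = 9·9·5 = 405
Δ = 6!·2!·2!/11! = 1/13860
Racah Σ t=2..4: t=2:+1/192 t=3:−1/36 t=4:+1/192 = -5/288
⇒ 3j(4 4 2; 0 0 0)² = 20/693, sgn -1
Racah Σ t=0..1: t=0:+1/720 t=1:−1/480 = -1/1440
⇒ 3j(4 4 2; 3 -3 0)² = 7/1980, sgn -1
4πI² = N·(3j₀)²·(3jₘ)² = 5/121
I = +1·√(0.0413223/4π) = 0.05734392

0.057344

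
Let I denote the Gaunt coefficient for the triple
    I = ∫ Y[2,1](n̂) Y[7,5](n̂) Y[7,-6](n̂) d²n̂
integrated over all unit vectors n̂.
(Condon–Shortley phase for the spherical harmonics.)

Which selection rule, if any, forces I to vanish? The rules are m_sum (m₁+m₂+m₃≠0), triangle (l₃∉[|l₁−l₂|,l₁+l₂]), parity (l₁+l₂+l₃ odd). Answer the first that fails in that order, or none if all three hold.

none

Σmᵢ = 0  ✓
l₃∈[|l₁−l₂|,l₁+l₂]=[5,9], have l₃=7  ✓
Σlᵢ = 16 ⇒ even  ✓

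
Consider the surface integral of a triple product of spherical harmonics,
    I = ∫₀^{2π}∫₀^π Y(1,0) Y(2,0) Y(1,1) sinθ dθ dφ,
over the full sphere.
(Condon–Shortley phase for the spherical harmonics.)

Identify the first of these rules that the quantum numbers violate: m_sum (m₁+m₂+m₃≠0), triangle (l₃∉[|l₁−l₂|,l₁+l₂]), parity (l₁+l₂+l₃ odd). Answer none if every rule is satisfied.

m_sum

azimuthal sum: 0 + 0 + 1 = 1  ✗
1 ≤ 1 ≤ 3 (triangle on l)
L = 1 + 2 + 1 = 4 (even)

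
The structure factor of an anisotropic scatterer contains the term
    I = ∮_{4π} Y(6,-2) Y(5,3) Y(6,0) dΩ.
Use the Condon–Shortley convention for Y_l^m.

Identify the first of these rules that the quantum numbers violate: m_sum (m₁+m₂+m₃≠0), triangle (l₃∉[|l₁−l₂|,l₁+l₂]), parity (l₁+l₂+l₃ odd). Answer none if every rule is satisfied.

m_sum

azimuthal sum: -2 + 3 + 0 = 1  ✗
1 ≤ 6 ≤ 11 (triangle on l)
L = 6 + 5 + 6 = 17 (odd)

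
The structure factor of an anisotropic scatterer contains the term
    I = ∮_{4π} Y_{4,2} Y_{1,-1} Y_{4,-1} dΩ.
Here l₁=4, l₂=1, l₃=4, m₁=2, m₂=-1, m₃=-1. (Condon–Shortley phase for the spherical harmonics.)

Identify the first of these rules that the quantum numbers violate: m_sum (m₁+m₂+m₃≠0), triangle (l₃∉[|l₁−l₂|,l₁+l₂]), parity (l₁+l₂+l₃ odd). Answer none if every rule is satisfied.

m₁+m₂+m₃ = 2 − 1 − 1 = 0  ✓
triangle: |4−1|=3 ≤ l₃=4 ≤ 4+1=5  ✓
parity: l₁+l₂+l₃ = 9 is odd  ✗

parity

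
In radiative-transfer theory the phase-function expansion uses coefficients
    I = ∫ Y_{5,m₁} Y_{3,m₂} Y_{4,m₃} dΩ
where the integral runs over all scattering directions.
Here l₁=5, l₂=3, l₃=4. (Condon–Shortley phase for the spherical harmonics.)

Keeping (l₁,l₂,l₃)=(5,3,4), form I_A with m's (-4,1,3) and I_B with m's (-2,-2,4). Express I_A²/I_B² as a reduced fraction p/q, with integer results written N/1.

3/20

Shared (l₁,l₂,l₃)=(5,3,4): N and (l;000)² cancel in I_A²/I_B².
A: Δ = 4!·6!·2!/13! = 1/180180; Racah Σ t=3..4: t=3:−1/4320 t=4:+1/5760 = -1/17280; ⇒ 3j(5 3 4; -4 1 3)² = 7/4290, sgn +1
B: Δ = 4!·6!·2!/13! = 1/180180; Racah Σ t=1..1: t=1:−1/8640 = -1/8640; ⇒ 3j(5 3 4; -2 -2 4)² = 14/1287, sgn -1
I_A²/I_B² = (7/4290)/(14/1287) = 3/20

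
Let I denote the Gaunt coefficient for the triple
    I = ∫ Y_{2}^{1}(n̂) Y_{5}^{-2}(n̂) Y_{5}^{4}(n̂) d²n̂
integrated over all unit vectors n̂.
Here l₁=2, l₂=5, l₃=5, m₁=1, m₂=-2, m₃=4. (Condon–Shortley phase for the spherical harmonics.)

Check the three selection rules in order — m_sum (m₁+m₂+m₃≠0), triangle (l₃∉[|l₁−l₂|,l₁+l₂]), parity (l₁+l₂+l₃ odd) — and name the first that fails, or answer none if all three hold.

Σmᵢ = 3  ✗
l₃∈[|l₁−l₂|,l₁+l₂]=[3,7], have l₃=5
Σlᵢ = 12 ⇒ even

m_sum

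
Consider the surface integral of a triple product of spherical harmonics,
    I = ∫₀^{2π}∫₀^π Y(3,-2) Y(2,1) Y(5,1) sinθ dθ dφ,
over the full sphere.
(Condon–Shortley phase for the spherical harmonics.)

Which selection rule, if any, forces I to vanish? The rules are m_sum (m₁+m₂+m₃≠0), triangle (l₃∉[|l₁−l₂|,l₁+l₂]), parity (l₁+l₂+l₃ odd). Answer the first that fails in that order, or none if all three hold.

Σmᵢ = 0  ✓
l₃∈[|l₁−l₂|,l₁+l₂]=[1,5], have l₃=5  ✓
Σlᵢ = 10 ⇒ even  ✓

none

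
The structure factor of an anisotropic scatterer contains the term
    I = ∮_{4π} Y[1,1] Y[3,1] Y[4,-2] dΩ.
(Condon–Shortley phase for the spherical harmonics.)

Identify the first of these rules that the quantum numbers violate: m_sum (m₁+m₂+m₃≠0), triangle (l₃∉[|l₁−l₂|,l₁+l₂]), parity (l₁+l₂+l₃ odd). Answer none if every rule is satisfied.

none

m₁+m₂+m₃ = 1 + 1 − 2 = 0  ✓
triangle: |1−3|=2 ≤ l₃=4 ≤ 1+3=4  ✓
parity: l₁+l₂+l₃ = 8 is even  ✓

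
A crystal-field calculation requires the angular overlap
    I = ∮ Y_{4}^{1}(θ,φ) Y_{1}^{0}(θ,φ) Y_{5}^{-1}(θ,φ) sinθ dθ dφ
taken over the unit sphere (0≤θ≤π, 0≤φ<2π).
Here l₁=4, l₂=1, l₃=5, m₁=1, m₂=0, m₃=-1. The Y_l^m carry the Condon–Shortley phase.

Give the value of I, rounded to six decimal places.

-0.240571

Rules hold: Σm=0, L=10 even, 3≤5≤5.
N = 9·3·11 = 297
Δ = 0!·8!·2!/11! = 1/495
Racah Σ t=0..0: t=0:+1/576 = 1/576
⇒ 3j(4 1 5; 0 0 0)² = 5/99, sgn -1
Racah Σ t=0..0: t=0:+1/720 = 1/720
⇒ 3j(4 1 5; 1 0 -1)² = 8/165, sgn +1
4πI² = N·(3j₀)²·(3jₘ)² = 8/11
I = -1·√(0.727273/4π) = -0.24057125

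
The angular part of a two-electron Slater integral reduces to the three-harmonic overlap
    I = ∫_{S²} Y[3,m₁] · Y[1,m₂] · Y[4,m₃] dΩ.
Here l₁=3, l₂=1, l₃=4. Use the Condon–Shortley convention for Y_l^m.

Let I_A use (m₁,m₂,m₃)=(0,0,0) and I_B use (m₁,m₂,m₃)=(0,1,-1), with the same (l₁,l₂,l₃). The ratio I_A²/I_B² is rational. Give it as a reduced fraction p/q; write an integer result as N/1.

8/5

Same 3,1,4: normalisation and zero-m 3j drop out of the ratio.
A: Δ: 0! 6! 2! / 9! → 1/252; sum: t=0:+1/36 = 1/36; 3j²(3 1 4; 0 0 0) = Δ·Π!·Σ² = 4/63  (sign +1)
B: Δ: 0! 6! 2! / 9! → 1/252; sum: t=0:+1/72 = 1/72; 3j²(3 1 4; 0 1 -1) = Δ·Π!·Σ² = 5/126  (sign -1)
I_A²/I_B² = (4/63)/(5/126) = 8/5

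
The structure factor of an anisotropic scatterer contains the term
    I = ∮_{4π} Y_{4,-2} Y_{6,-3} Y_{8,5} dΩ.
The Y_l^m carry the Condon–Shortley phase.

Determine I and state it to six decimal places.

m-sum 0 ✓  L=18 even ✓  2≤8≤10 ✓
Π(2lᵢ+1) = 9×13×17 = 1989
triangle coeff Δ(4,6,8) = 1/23279256
Σ_t [0,2]: t=0:+1/1658880 t=1:−1/518400 t=2:+1/1658880 = -1/1382400
(3j)²=504/46189 [(4 6 8; 0 0 0)], sign=-1
Σ_t [0,2]: t=0:+1/43545600 t=1:−1/9676800 t=2:+1/34836480 = -1/19353600
(3j)²=243/18088 [(4 6 8; -2 -3 5)], sign=+1
⇒ 4πI² = 19683/67507
I = (-1)√(19683/67507/(4π)) = -0.15232329

-0.152323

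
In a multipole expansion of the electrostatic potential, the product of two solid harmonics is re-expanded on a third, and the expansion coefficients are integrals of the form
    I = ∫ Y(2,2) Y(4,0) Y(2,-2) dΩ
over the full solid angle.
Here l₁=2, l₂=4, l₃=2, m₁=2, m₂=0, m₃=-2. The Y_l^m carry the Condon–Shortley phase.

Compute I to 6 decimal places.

Rules hold: Σm=0, L=8 even, 2≤2≤6.
N = 5·9·5 = 225
Δ = 4!·0!·4!/9! = 1/630
Racah Σ t=2..2: t=2:+1/16 = 1/16
⇒ 3j(2 4 2; 0 0 0)² = 2/35, sgn +1
Racah Σ t=0..0: t=0:+1/576 = 1/576
⇒ 3j(2 4 2; 2 0 -2)² = 1/630, sgn +1
4πI² = N·(3j₀)²·(3jₘ)² = 1/49
I = +1·√(0.0204082/4π) = 0.04029926

0.040299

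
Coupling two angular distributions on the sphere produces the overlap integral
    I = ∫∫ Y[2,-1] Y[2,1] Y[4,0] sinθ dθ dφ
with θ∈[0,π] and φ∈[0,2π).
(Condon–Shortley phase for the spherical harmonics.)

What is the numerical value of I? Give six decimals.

Rules hold: Σm=0, L=8 even, 0≤4≤4.
N = 5·5·9 = 225
Δ = 0!·4!·4!/9! = 1/630
Racah Σ t=0..0: t=0:+1/16 = 1/16
⇒ 3j(2 2 4; 0 0 0)² = 2/35, sgn +1
Racah Σ t=0..0: t=0:+1/36 = 1/36
⇒ 3j(2 2 4; -1 1 0)² = 8/315, sgn +1
4πI² = N·(3j₀)²·(3jₘ)² = 16/49
I = +1·√(0.326531/4π) = 0.16119702

0.161197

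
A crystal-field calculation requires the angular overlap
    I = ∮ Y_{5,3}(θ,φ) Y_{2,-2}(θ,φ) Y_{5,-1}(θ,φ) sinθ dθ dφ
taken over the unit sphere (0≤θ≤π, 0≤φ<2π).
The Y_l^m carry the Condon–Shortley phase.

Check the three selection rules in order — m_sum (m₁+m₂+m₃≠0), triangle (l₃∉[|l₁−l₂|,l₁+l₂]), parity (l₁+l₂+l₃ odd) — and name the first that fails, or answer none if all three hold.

azimuthal sum: 3 − 2 − 1 = 0  ✓
3 ≤ 5 ≤ 7 (triangle on l)  ✓
L = 5 + 2 + 5 = 12 (even)  ✓

none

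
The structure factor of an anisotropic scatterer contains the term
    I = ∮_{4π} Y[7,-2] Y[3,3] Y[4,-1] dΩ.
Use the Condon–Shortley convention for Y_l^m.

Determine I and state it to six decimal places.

0.061755

Rules hold: Σm=0, L=14 even, 4≤4≤10.
N = 15·7·9 = 945
Δ = 6!·8!·0!/15! = 1/45045
Racah Σ t=3..3: t=3:−1/20736 = -1/20736
⇒ 3j(7 3 4; 0 0 0)² = 35/1287, sgn -1
Racah Σ t=6..6: t=6:+1/518400 = 1/518400
⇒ 3j(7 3 4; -2 3 -1)² = 4/2145, sgn -1
4πI² = N·(3j₀)²·(3jₘ)² = 980/20449
I = +1·√(0.0479241/4π) = 0.06175499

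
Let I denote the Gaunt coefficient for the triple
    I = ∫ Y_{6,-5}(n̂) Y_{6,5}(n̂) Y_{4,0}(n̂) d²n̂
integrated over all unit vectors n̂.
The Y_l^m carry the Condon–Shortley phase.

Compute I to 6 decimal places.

0.099563

Rules hold: Σm=0, L=16 even, 0≤4≤12.
N = 13·13·9 = 1521
Δ = 8!·4!·4!/17! = 1/15315300
Racah Σ t=2..6: t=2:+1/829440 t=3:−1/25920 t=4:+1/9216 t=5:−1/25920 t=6:+1/829440 = 7/207360
⇒ 3j(6 6 4; 0 0 0)² = 28/2431, sgn +1
Racah Σ t=7..8: t=7:−1/2903040 t=8:+1/1451520 = 1/2903040
⇒ 3j(6 6 4; -5 5 0)² = 11/1547, sgn +1
4πI² = N·(3j₀)²·(3jₘ)² = 36/289
I = +1·√(0.124567/4π) = 0.09956287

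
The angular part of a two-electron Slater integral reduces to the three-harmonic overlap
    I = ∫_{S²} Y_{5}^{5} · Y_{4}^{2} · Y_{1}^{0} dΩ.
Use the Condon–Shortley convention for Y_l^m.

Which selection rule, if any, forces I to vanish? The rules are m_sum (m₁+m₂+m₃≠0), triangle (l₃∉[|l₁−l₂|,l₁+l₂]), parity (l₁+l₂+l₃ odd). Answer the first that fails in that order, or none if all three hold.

m_sum

azimuthal sum: 5 + 2 + 0 = 7  ✗
1 ≤ 1 ≤ 9 (triangle on l)
L = 5 + 4 + 1 = 10 (even)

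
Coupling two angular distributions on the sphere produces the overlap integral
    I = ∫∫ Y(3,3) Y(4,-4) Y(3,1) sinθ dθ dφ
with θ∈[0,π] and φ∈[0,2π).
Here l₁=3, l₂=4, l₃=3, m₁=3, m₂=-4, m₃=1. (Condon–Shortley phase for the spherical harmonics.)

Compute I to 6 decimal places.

-0.166198

Rules hold: Σm=0, L=10 even, 1≤3≤7.
N = 7·9·7 = 441
Δ = 4!·2!·4!/11! = 1/34650
Racah Σ t=1..3: t=1:−1/72 t=2:+1/16 t=3:−1/72 = 5/144
⇒ 3j(3 4 3; 0 0 0)² = 2/77, sgn -1
Racah Σ t=0..0: t=0:+1/1152 = 1/1152
⇒ 3j(3 4 3; 3 -4 1)² = 1/33, sgn +1
4πI² = N·(3j₀)²·(3jₘ)² = 42/121
I = -1·√(0.347107/4π) = -0.16619847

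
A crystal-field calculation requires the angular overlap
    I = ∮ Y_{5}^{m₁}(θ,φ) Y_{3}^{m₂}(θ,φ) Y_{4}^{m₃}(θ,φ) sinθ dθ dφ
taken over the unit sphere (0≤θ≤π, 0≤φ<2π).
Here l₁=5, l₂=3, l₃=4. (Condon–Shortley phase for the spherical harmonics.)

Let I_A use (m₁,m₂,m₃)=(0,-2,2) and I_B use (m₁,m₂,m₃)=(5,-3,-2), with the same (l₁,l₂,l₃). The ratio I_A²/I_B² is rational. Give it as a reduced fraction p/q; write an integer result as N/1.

32/21

Same 5,3,4: normalisation and zero-m 3j drop out of the ratio.
A: Δ: 4! 6! 2! / 13! → 1/180180; sum: t=0:+1/2880 t=1:−1/576 = -1/720; 3j²(5 3 4; 0 -2 2) = Δ·Π!·Σ² = 80/3003  (sign -1)
B: Δ: 4! 6! 2! / 13! → 1/180180; sum: t=0:+1/34560 = 1/34560; 3j²(5 3 4; 5 -3 -2) = Δ·Π!·Σ² = 5/286  (sign +1)
I_A²/I_B² = (80/3003)/(5/286) = 32/21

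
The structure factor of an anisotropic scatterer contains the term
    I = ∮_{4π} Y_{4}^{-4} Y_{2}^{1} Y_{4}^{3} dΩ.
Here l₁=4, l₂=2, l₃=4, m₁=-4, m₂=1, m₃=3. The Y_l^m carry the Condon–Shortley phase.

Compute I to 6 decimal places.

0.198645

Checks pass: Σm=0; 10 even; l₃=4∈[2,6].
(2·4+1)(2·2+1)(2·4+1) = 405
Δ: 2! 6! 2! / 11! → 1/13860
sum: t=0:+1/192 t=1:−1/36 t=2:+1/192 = -5/288
3j²(4 2 4; 0 0 0) = Δ·Π!·Σ² = 20/693  (sign -1)
sum: t=2:+1/1440 = 1/1440
3j²(4 2 4; -4 1 3) = Δ·Π!·Σ² = 7/165  (sign -1)
combine: 4πI² = 405·20/693·7/165 = 60/121
take √, sign +1: I = 0.19864517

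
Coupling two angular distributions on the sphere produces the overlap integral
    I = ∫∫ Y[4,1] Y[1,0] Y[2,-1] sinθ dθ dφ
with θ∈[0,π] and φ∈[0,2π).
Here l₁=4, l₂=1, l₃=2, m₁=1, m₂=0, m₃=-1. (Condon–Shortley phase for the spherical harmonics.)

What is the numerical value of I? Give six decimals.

0.000000

l₃=2 ∉ [3,5] — triangle fails ⇒ I = 0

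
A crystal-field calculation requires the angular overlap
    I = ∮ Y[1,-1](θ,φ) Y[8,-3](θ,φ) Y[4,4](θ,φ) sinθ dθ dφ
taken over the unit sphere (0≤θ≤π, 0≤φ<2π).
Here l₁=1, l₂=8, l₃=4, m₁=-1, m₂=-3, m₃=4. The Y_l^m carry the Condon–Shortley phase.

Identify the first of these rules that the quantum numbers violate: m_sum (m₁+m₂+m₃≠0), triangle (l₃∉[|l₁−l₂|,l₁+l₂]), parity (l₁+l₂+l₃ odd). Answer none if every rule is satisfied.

azimuthal sum: -1 − 3 + 4 = 0  ✓
7 ≤ 4 ≤ 9 (triangle on l)  ✗
L = 1 + 8 + 4 = 13 (odd)

triangle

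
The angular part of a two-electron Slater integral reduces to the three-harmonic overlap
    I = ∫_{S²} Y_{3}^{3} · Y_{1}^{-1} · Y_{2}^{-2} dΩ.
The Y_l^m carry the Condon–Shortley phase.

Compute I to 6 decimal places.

-0.319865

m-sum 0 ✓  L=6 even ✓  2≤2≤4 ✓
Π(2lᵢ+1) = 7×3×5 = 105
triangle coeff Δ(3,1,2) = 1/105
Σ_t [1,1]: t=1:−1/4 = -1/4
(3j)²=3/35 [(3 1 2; 0 0 0)], sign=-1
Σ_t [0,0]: t=0:+1/48 = 1/48
(3j)²=1/7 [(3 1 2; 3 -1 -2)], sign=+1
⇒ 4πI² = 9/7
I = (-1)√(9/7/(4π)) = -0.31986543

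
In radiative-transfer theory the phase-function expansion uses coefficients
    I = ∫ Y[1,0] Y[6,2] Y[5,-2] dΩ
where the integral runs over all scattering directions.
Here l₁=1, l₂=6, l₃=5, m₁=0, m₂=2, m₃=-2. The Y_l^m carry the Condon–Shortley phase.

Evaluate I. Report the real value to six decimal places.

m-sum 0 ✓  L=12 even ✓  5≤5≤7 ✓
Π(2lᵢ+1) = 3×13×11 = 429
triangle coeff Δ(1,6,5) = 1/858
Σ_t [1,1]: t=1:−1/14400 = -1/14400
(3j)²=6/143 [(1 6 5; 0 0 0)], sign=+1
Σ_t [1,1]: t=1:−1/30240 = -1/30240
(3j)²=16/429 [(1 6 5; 0 2 -2)], sign=+1
⇒ 4πI² = 96/143
I = (+1)√(96/143/(4π)) = 0.23113338

0.231133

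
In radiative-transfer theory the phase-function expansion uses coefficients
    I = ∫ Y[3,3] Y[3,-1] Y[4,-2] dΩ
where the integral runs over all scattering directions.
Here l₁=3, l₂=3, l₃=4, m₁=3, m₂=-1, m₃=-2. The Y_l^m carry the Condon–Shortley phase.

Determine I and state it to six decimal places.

Checks pass: Σm=0; 10 even; l₃=4∈[0,6].
(2·3+1)(2·3+1)(2·4+1) = 441
Δ: 2! 4! 4! / 11! → 1/34650
sum: t=0:+1/72 t=1:−1/16 t=2:+1/72 = -5/144
3j²(3 3 4; 0 0 0) = Δ·Π!·Σ² = 2/77  (sign -1)
sum: t=0:+1/192 = 1/192
3j²(3 3 4; 3 -1 -2) = Δ·Π!·Σ² = 3/77  (sign +1)
combine: 4πI² = 441·2/77·3/77 = 54/121
take √, sign -1: I = -0.18845135

-0.188451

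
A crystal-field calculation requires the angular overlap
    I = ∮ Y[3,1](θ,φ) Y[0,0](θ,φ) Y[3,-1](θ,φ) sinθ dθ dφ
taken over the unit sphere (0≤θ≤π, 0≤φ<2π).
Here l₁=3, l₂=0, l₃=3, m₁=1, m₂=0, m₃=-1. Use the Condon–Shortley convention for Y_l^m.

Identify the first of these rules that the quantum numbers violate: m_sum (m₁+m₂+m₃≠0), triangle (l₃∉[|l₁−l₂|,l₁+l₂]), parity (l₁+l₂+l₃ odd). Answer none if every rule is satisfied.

none

m₁+m₂+m₃ = 1 + 0 − 1 = 0  ✓
triangle: |3−0|=3 ≤ l₃=3 ≤ 3+0=3  ✓
parity: l₁+l₂+l₃ = 6 is even  ✓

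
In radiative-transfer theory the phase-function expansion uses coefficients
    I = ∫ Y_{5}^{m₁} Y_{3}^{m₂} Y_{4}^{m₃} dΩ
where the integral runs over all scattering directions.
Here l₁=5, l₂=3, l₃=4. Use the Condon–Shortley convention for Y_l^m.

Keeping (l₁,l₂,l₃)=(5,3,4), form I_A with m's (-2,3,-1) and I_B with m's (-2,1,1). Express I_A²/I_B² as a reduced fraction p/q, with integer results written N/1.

375/256

l's match ⇒ only the (l;m) 3-j factors differ between A and B.
A: triangle coeff Δ(5,3,4) = 1/180180; Σ_t [4,4]: t=4:+1/1728 = 1/1728; (3j)²=25/858 [(5 3 4; -2 3 -1)], sign=-1
B: triangle coeff Δ(5,3,4) = 1/180180; Σ_t [2,4]: t=2:+1/960 t=3:−1/288 t=4:+1/1728 = -1/540; (3j)²=128/6435 [(5 3 4; -2 1 1)], sign=+1
I_A²/I_B² = (25/858)/(128/6435) = 375/256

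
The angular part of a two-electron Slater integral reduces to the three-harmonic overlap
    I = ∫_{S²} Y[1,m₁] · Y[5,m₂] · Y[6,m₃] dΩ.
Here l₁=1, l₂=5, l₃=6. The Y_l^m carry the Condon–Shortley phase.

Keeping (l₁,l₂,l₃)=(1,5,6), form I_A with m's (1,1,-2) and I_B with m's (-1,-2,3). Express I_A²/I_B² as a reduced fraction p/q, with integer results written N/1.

7/9

Shared (l₁,l₂,l₃)=(1,5,6): N and (l;000)² cancel in I_A²/I_B².
A: Δ = 0!·2!·10!/13! = 1/858; Racah Σ t=0..0: t=0:+1/34560 = 1/34560; ⇒ 3j(1 5 6; 1 1 -2)² = 14/429, sgn +1
B: Δ = 0!·2!·10!/13! = 1/858; Racah Σ t=0..0: t=0:+1/60480 = 1/60480; ⇒ 3j(1 5 6; -1 -2 3)² = 6/143, sgn -1
I_A²/I_B² = (14/429)/(6/143) = 7/9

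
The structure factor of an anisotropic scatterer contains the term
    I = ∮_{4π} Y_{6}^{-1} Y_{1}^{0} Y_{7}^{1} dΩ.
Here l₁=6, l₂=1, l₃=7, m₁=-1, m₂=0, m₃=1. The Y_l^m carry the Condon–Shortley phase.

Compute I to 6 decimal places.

-0.242415

Checks pass: Σm=0; 14 even; l₃=7∈[5,7].
(2·6+1)(2·1+1)(2·7+1) = 585
Δ: 0! 12! 2! / 15! → 1/1365
sum: t=0:+1/518400 = 1/518400
3j²(6 1 7; 0 0 0) = Δ·Π!·Σ² = 7/195  (sign -1)
sum: t=0:+1/604800 = 1/604800
3j²(6 1 7; -1 0 1) = Δ·Π!·Σ² = 16/455  (sign +1)
combine: 4πI² = 585·7/195·16/455 = 48/65
take √, sign -1: I = -0.24241473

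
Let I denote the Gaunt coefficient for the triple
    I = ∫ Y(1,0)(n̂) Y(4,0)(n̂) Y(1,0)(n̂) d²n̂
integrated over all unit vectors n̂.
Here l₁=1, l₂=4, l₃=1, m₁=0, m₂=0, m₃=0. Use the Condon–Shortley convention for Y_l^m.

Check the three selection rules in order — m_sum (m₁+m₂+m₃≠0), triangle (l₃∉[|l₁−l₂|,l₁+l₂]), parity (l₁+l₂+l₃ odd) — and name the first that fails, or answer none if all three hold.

Σmᵢ = 0  ✓
l₃∈[|l₁−l₂|,l₁+l₂]=[3,5], have l₃=1  ✗
Σlᵢ = 6 ⇒ even

triangle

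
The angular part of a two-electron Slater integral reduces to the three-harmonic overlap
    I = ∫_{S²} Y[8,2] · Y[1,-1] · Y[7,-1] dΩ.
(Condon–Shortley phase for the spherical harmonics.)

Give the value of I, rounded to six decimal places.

m-sum 0 ✓  L=16 even ✓  7≤7≤9 ✓
Π(2lᵢ+1) = 17×3×15 = 765
triangle coeff Δ(8,1,7) = 1/2040
Σ_t [1,1]: t=1:−1/25401600 = -1/25401600
(3j)²=8/255 [(8 1 7; 0 0 0)], sign=+1
Σ_t [0,0]: t=0:+1/58060800 = 1/58060800
(3j)²=3/136 [(8 1 7; 2 -1 -1)], sign=+1
⇒ 4πI² = 9/17
I = (+1)√(9/17/(4π)) = 0.20525411

0.205254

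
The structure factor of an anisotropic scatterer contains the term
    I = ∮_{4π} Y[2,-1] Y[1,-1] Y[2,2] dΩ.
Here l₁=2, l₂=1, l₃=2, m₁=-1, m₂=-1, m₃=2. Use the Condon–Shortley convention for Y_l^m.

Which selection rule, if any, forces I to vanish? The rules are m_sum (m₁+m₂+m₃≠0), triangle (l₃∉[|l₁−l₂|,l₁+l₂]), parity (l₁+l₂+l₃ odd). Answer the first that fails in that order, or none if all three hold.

parity

azimuthal sum: -1 − 1 + 2 = 0  ✓
1 ≤ 2 ≤ 3 (triangle on l)  ✓
L = 2 + 1 + 2 = 5 (odd)  ✗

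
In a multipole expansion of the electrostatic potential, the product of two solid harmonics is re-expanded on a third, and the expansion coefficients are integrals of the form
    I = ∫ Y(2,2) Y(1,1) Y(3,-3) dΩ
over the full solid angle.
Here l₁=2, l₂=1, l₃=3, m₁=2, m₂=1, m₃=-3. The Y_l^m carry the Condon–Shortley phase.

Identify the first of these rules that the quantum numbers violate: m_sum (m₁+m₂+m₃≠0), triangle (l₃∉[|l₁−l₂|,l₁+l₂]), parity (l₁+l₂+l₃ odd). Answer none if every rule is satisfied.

azimuthal sum: 2 + 1 − 3 = 0  ✓
1 ≤ 3 ≤ 3 (triangle on l)  ✓
L = 2 + 1 + 3 = 6 (even)  ✓

none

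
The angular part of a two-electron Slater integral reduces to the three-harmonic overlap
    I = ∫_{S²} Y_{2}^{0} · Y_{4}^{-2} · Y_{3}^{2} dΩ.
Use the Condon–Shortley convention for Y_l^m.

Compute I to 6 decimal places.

0.000000

l₁+l₂+l₃=9 is odd: 3j(l;000)=0 ⇒ I=0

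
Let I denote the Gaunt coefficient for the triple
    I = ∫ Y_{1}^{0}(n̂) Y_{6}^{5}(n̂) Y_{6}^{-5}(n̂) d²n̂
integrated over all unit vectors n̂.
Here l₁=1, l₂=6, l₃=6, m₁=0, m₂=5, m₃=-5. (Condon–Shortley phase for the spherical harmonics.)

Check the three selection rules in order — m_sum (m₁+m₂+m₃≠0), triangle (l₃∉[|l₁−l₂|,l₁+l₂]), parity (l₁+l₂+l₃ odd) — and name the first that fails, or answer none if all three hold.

m₁+m₂+m₃ = 0 + 5 − 5 = 0  ✓
triangle: |1−6|=5 ≤ l₃=6 ≤ 1+6=7  ✓
parity: l₁+l₂+l₃ = 13 is odd  ✗

parity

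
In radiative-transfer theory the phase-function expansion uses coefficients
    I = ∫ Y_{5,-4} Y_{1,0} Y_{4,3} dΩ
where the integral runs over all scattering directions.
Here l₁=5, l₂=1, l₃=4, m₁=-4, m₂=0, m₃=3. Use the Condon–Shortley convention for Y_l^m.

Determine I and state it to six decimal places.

0.000000

-4 + 0 + 3 = -1 ≠ 0: azimuthal integral kills it; I = 0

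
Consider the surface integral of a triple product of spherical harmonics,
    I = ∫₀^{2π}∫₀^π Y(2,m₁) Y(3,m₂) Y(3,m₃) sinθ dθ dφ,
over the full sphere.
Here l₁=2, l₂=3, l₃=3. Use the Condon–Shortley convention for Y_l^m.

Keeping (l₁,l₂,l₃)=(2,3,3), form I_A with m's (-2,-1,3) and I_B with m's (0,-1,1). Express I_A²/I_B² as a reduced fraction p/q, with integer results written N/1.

10/9

l's match ⇒ only the (l;m) 3-j factors differ between A and B.
A: triangle coeff Δ(2,3,3) = 1/3780; Σ_t [2,2]: t=2:+1/96 = 1/96; (3j)²=1/42 [(2 3 3; -2 -1 3)], sign=+1
B: triangle coeff Δ(2,3,3) = 1/3780; Σ_t [0,2]: t=0:+1/16 t=1:−1/6 t=2:+1/96 = -3/32; (3j)²=3/140 [(2 3 3; 0 -1 1)], sign=-1
I_A²/I_B² = (1/42)/(3/140) = 10/9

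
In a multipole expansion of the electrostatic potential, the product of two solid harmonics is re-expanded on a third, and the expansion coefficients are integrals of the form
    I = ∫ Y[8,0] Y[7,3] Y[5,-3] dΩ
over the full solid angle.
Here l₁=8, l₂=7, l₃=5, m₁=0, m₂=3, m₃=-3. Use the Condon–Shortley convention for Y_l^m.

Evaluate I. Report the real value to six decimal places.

Checks pass: Σm=0; 20 even; l₃=5∈[1,15].
(2·8+1)(2·7+1)(2·5+1) = 2805
Δ: 10! 6! 4! / 21! → 1/814773960
sum: t=3:−1/87091200 t=4:+1/4976640 t=5:−1/2073600 t=6:+1/4976640 t=7:−1/87091200 = -1/9676800
3j²(8 7 5; 0 0 0) = Δ·Π!·Σ² = 360/46189  (sign +1)
sum: t=6:+1/19906560 t=7:−1/21772800 t=8:+1/232243200 = 1/116121600
3j²(8 7 5; 0 3 -3) = Δ·Π!·Σ² = 48/46189  (sign +1)
combine: 4πI² = 2805·360/46189·48/46189 = 259200/11408683
take √, sign +1: I = 0.04252015

0.042520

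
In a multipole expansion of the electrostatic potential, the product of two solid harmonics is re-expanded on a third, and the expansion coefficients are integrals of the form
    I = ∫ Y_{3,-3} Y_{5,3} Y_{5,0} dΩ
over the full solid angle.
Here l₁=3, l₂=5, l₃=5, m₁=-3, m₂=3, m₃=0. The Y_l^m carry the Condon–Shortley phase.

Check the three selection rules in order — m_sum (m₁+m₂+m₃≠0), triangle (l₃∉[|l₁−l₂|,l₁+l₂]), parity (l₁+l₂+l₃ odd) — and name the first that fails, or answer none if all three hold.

azimuthal sum: -3 + 3 + 0 = 0  ✓
2 ≤ 5 ≤ 8 (triangle on l)  ✓
L = 3 + 5 + 5 = 13 (odd)  ✗

parity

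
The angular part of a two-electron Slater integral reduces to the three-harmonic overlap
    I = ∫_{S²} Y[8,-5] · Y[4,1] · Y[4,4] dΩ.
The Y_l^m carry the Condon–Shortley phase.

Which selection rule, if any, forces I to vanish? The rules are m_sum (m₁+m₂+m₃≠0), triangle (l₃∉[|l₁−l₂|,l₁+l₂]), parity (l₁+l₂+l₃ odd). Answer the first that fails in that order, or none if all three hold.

m₁+m₂+m₃ = -5 + 1 + 4 = 0  ✓
triangle: |8−4|=4 ≤ l₃=4 ≤ 8+4=12  ✓
parity: l₁+l₂+l₃ = 16 is even  ✓

none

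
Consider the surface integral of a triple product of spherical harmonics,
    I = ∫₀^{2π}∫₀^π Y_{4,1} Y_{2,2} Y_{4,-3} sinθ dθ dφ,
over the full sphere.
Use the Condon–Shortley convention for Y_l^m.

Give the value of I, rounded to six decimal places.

Rules hold: Σm=0, L=10 even, 2≤4≤6.
N = 9·5·9 = 405
Δ = 2!·6!·2!/11! = 1/13860
Racah Σ t=0..2: t=0:+1/192 t=1:−1/36 t=2:+1/192 = -5/288
⇒ 3j(4 2 4; 0 0 0)² = 20/693, sgn -1
Racah Σ t=2..2: t=2:+1/480 = 1/480
⇒ 3j(4 2 4; 1 2 -3)² = 3/110, sgn -1
4πI² = N·(3j₀)²·(3jₘ)² = 270/847
I = +1·√(0.318772/4π) = 0.15927046

0.159270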